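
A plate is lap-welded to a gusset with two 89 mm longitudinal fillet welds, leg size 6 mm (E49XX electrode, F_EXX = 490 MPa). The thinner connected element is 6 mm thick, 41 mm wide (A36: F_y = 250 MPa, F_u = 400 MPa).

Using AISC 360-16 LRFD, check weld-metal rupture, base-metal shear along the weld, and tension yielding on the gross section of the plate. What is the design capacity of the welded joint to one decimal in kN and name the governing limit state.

Weld metal: throat = 0.707×6 = 4.242 mm, L = 2×89 = 178 mm. φR_n = 0.75 × 0.6 × 490 × 4.242 × 178 = 166.5 kN.
Base metal shear (6 mm plate): yield φR_n = 1.0×0.6×250×6×178 = 160.2 kN; rupture φR_n = 0.75×0.6×400×6×178 = 192.2 kN; take 160.2 kN (yield).
Tension yield (gross): A_g = 41×6 = 246 mm². φR_n = 0.90 × 250 × 246 = 55.4 kN.
Governing: min(166.5, 160.2, 55.4) = 55.4 kN → gross-section yield.

55.4 kN (gross-section yield governs)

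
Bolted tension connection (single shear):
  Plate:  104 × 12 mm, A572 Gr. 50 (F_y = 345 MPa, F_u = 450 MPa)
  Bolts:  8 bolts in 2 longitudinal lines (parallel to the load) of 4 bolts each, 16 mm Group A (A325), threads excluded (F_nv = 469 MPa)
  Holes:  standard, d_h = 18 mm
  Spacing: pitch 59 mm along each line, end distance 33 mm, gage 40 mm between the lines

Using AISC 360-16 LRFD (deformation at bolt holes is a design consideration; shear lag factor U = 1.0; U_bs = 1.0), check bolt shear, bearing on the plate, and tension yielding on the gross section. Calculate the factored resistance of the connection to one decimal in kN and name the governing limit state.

Bolt shear: A_b = π(16)²/4 = 201.06 mm². φR_n = 0.75 × 469 × 201.06 × 8 × 1 = 565.8 kN.
Bearing (12 mm plate, F_u = 450 MPa): end bolts L_c = 33 − 18/2 = 24, R_n = min(1.2×24×12×450, 2.4×16×12×450) = 155.52 kN/bolt; interior L_c = 59 − 18 = 41, R_n = 207.36 kN/bolt. φR_n = 0.75 × (2×155.52 + 6×207.36) = 1166.4 kN.
Tension yield (gross): A_g = 104×12 = 1248 mm². φR_n = 0.90 × 345 × 1248 = 387.5 kN.
Governing: min(565.8, 1166.4, 387.5) = 387.5 kN → gross-section yield.

387.5 kN (gross-section yield governs)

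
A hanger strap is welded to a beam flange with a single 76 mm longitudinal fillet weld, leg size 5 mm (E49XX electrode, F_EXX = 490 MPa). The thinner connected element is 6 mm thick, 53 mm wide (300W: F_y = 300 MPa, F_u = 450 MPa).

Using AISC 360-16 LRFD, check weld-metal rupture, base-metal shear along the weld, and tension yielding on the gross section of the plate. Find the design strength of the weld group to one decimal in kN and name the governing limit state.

59.2 kN (weld metal governs)

Weld metal: throat = 0.707×5 = 3.535 mm, L = 76 mm. φR_n = 0.75 × 0.6 × 490 × 3.535 × 76 = 59.2 kN.
Base metal shear (6 mm plate): yield φR_n = 1.0×0.6×300×6×76 = 82.1 kN; rupture φR_n = 0.75×0.6×450×6×76 = 92.3 kN; take 82.1 kN (yield).
Tension yield (gross): A_g = 53×6 = 318 mm². φR_n = 0.90 × 300 × 318 = 85.9 kN.
Governing: min(59.2, 82.1, 85.9) = 59.2 kN → weld metal.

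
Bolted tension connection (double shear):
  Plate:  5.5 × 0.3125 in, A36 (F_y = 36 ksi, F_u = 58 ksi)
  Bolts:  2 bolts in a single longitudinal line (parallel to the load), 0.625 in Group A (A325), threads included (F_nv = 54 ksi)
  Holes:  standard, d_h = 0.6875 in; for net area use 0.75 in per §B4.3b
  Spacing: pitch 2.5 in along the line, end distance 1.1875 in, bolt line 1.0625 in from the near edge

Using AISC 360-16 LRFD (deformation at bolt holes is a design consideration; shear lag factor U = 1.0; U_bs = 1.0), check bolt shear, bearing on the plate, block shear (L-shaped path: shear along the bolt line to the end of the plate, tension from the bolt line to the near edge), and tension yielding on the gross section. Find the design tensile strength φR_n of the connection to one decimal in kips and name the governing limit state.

28.0 kips (block shear governs)

Bolt shear: A_b = π(0.625)²/4 = 0.3068 in². φR_n = 0.75 × 54 × 0.3068 × 2 × 2 = 49.7 kips.
Bearing (0.3125 in plate, F_u = 58 ksi): end bolts L_c = 1.1875 − 0.6875/2 = 0.84375, R_n = min(1.2×0.84375×0.3125×58, 2.4×0.625×0.3125×58) = 18.352 kips/bolt; interior L_c = 2.5 − 0.6875 = 1.8125, R_n = 27.188 kips/bolt. φR_n = 0.75 × (1×18.352 + 1×27.188) = 34.2 kips.
Block shear: shear path 1×[1.1875+1×2.5] = 1×3.6875 in, A_gv = 1.1523, A_nv = 1×(3.6875 − 1.5×0.75)×0.3125 = 0.80078 in²; tension to near edge: (1.0625 − 0.5×0.75)×0.3125 = 0.21484 in². R_n = min(0.6×58×0.80078, 0.6×36×1.1523) + 1.0×58×0.21484 = min(27.867, 24.89) + 12.461 = 37.351 kips. φR_n = 0.75 × 37.351 = 28.0 kips.
Tension yield (gross): A_g = 5.5×0.3125 = 1.7188 in². φR_n = 0.90 × 36 × 1.7188 = 55.7 kips.
Governing: min(49.7, 34.2, 28.0, 55.7) = 28.0 kips → block shear.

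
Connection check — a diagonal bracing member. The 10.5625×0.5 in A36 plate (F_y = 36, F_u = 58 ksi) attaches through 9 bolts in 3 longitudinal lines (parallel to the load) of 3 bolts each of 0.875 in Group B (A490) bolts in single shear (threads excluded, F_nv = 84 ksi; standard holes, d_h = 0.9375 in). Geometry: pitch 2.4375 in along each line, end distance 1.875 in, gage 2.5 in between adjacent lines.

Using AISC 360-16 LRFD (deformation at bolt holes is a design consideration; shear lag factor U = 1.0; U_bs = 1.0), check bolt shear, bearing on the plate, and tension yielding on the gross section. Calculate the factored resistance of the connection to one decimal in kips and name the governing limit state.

171.1 kips (gross-section yield governs)

Bolt shear: A_b = π(0.875)²/4 = 0.60132 in². φR_n = 0.75 × 84 × 0.60132 × 9 × 1 = 340.9 kips.
Bearing (0.5 in plate, F_u = 58 ksi): end bolts L_c = 1.875 − 0.9375/2 = 1.40625, R_n = min(1.2×1.40625×0.5×58, 2.4×0.875×0.5×58) = 48.938 kips/bolt; interior L_c = 2.4375 − 0.9375 = 1.5, R_n = 52.2 kips/bolt. φR_n = 0.75 × (3×48.938 + 6×52.2) = 345.0 kips.
Tension yield (gross): A_g = 10.5625×0.5 = 5.2813 in². φR_n = 0.90 × 36 × 5.2813 = 171.1 kips.
Governing: min(340.9, 345.0, 171.1) = 171.1 kips → gross-section yield.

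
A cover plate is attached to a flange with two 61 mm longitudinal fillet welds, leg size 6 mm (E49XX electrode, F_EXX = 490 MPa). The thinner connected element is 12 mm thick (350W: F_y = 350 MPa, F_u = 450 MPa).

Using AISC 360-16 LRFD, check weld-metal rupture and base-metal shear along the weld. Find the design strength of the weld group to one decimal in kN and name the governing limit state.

114.1 kN (weld metal governs)

Weld metal: throat = 0.707×6 = 4.242 mm, L = 2×61 = 122 mm. φR_n = 0.75 × 0.6 × 490 × 4.242 × 122 = 114.1 kN.
Base metal shear (12 mm plate): yield φR_n = 1.0×0.6×350×12×122 = 307.4 kN; rupture φR_n = 0.75×0.6×450×12×122 = 296.5 kN; take 296.5 kN (rupture).
Governing: min(114.1, 296.5) = 114.1 kN → weld metal.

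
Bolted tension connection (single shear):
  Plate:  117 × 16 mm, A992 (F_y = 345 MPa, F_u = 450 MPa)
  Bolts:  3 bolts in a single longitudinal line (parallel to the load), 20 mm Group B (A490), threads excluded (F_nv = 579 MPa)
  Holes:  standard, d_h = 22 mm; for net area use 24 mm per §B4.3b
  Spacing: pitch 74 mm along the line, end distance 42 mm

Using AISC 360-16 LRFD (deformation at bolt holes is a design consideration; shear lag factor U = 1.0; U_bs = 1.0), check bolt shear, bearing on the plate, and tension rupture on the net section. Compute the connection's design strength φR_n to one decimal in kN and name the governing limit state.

Bolt shear: A_b = π(20)²/4 = 314.16 mm². φR_n = 0.75 × 579 × 314.16 × 3 × 1 = 409.3 kN.
Bearing (16 mm plate, F_u = 450 MPa): end bolts L_c = 42 − 22/2 = 31, R_n = min(1.2×31×16×450, 2.4×20×16×450) = 267.84 kN/bolt; interior L_c = 74 − 22 = 52, R_n = 345.6 kN/bolt. φR_n = 0.75 × (1×267.84 + 2×345.6) = 719.3 kN.
Tension rupture (net): A_n = (117 − 1×24)×16 = 1488 mm² (U = 1.0, A_e = A_n). φR_n = 0.75 × 450 × 1488 = 502.2 kN.
Governing: min(409.3, 719.3, 502.2) = 409.3 kN → bolt shear.

409.3 kN (bolt shear governs)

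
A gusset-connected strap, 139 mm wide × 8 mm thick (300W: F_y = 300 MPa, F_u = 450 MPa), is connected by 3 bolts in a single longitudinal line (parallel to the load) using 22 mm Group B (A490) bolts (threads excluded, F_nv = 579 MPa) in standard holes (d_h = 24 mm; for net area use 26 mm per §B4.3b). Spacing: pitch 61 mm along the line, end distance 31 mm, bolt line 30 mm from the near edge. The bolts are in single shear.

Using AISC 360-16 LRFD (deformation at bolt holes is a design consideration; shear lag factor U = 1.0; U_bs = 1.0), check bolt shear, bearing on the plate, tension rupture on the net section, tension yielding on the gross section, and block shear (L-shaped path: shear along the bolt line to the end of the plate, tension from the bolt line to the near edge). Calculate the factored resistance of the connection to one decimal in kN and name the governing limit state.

Bolt shear: A_b = π(22)²/4 = 380.13 mm². φR_n = 0.75 × 579 × 380.13 × 3 × 1 = 495.2 kN.
Bearing (8 mm plate, F_u = 450 MPa): end bolts L_c = 31 − 24/2 = 19, R_n = min(1.2×19×8×450, 2.4×22×8×450) = 82.08 kN/bolt; interior L_c = 61 − 24 = 37, R_n = 159.84 kN/bolt. φR_n = 0.75 × (1×82.08 + 2×159.84) = 301.3 kN.
Tension rupture (net): A_n = (139 − 1×26)×8 = 904 mm² (U = 1.0, A_e = A_n). φR_n = 0.75 × 450 × 904 = 305.1 kN.
Tension yield (gross): A_g = 139×8 = 1112 mm². φR_n = 0.90 × 300 × 1112 = 300.2 kN.
Block shear: shear path 1×[31+2×61] = 1×153 mm, A_gv = 1224, A_nv = 1×(153 − 2.5×26)×8 = 704 mm²; tension to near edge: (30 − 0.5×26)×8 = 136 mm². R_n = min(0.6×450×704, 0.6×300×1224) + 1.0×450×136 = min(190.08, 220.32) + 61.2 = 251.28 kN. φR_n = 0.75 × 251.28 = 188.5 kN.
Governing: min(495.2, 301.3, 305.1, 300.2, 188.5) = 188.5 kN → block shear.

188.5 kN (block shear governs)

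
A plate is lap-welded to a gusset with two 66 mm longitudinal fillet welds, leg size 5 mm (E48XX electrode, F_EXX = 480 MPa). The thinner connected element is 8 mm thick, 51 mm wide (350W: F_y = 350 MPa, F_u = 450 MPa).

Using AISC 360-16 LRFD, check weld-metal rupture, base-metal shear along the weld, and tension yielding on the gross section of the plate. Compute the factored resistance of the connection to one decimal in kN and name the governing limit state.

Weld metal: throat = 0.707×5 = 3.535 mm, L = 2×66 = 132 mm. φR_n = 0.75 × 0.6 × 480 × 3.535 × 132 = 100.8 kN.
Base metal shear (8 mm plate): yield φR_n = 1.0×0.6×350×8×132 = 221.8 kN; rupture φR_n = 0.75×0.6×450×8×132 = 213.8 kN; take 213.8 kN (rupture).
Tension yield (gross): A_g = 51×8 = 408 mm². φR_n = 0.90 × 350 × 408 = 128.5 kN.
Governing: min(100.8, 213.8, 128.5) = 100.8 kN → weld metal.

100.8 kN (weld metal governs)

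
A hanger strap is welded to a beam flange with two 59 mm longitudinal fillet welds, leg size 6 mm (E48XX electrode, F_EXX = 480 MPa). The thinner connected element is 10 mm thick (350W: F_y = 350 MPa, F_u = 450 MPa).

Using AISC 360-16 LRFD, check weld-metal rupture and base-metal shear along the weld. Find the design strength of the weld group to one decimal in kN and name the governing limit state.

108.1 kN (weld metal governs)

Weld metal: throat = 0.707×6 = 4.242 mm, L = 2×59 = 118 mm. φR_n = 0.75 × 0.6 × 480 × 4.242 × 118 = 108.1 kN.
Base metal shear (10 mm plate): yield φR_n = 1.0×0.6×350×10×118 = 247.8 kN; rupture φR_n = 0.75×0.6×450×10×118 = 239.0 kN; take 239.0 kN (rupture).
Governing: min(108.1, 239.0) = 108.1 kN → weld metal.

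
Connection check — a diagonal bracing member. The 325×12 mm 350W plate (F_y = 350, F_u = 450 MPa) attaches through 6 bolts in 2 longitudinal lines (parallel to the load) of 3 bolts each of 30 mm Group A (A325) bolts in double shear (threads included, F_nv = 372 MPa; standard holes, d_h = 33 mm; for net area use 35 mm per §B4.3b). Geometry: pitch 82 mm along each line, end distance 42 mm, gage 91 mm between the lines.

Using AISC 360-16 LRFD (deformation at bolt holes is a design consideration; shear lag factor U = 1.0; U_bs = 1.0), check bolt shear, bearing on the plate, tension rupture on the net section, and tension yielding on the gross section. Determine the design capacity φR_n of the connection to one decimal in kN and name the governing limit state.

1032.8 kN (net-section rupture governs)

Bolt shear: A_b = π(30)²/4 = 706.86 mm². φR_n = 0.75 × 372 × 706.86 × 6 × 2 = 2366.6 kN.
Bearing (12 mm plate, F_u = 450 MPa): end bolts L_c = 42 − 33/2 = 25.5, R_n = min(1.2×25.5×12×450, 2.4×30×12×450) = 165.24 kN/bolt; interior L_c = 82 − 33 = 49, R_n = 317.52 kN/bolt. φR_n = 0.75 × (2×165.24 + 4×317.52) = 1200.4 kN.
Tension rupture (net): A_n = (325 − 2×35)×12 = 3060 mm² (U = 1.0, A_e = A_n). φR_n = 0.75 × 450 × 3060 = 1032.8 kN.
Tension yield (gross): A_g = 325×12 = 3900 mm². φR_n = 0.90 × 350 × 3900 = 1228.5 kN.
Governing: min(2366.6, 1200.4, 1032.8, 1228.5) = 1032.8 kN → net-section rupture.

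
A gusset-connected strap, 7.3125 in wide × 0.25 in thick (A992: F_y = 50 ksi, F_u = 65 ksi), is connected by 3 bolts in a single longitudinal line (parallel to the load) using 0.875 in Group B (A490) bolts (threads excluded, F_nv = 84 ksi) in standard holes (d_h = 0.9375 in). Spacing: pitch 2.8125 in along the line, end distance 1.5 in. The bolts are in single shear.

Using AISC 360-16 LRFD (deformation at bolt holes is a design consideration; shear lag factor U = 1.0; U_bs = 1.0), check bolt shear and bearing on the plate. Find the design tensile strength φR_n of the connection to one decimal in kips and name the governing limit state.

66.3 kips (bearing governs)

Bolt shear: A_b = π(0.875)²/4 = 0.60132 in². φR_n = 0.75 × 84 × 0.60132 × 3 × 1 = 113.6 kips.
Bearing (0.25 in plate, F_u = 65 ksi): end bolts L_c = 1.5 − 0.9375/2 = 1.03125, R_n = min(1.2×1.03125×0.25×65, 2.4×0.875×0.25×65) = 20.109 kips/bolt; interior L_c = 2.8125 − 0.9375 = 1.875, R_n = 34.125 kips/bolt. φR_n = 0.75 × (1×20.109 + 2×34.125) = 66.3 kips.
Governing: min(113.6, 66.3) = 66.3 kips → bearing.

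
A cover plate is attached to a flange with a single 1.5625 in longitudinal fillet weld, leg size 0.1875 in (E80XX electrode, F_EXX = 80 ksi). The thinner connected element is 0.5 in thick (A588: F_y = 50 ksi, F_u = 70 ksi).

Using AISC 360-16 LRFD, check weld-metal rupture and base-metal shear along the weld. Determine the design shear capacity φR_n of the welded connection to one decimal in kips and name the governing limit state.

7.5 kips (weld metal governs)

Weld metal: throat = 0.707×0.1875 = 0.13256 in, L = 1.5625 in. φR_n = 0.75 × 0.6 × 80 × 0.13256 × 1.5625 = 7.5 kips.
Base metal shear (0.5 in plate): yield φR_n = 1.0×0.6×50×0.5×1.5625 = 23.4 kips; rupture φR_n = 0.75×0.6×70×0.5×1.5625 = 24.6 kips; take 23.4 kips (yield).
Governing: min(7.5, 23.4) = 7.5 kips → weld metal.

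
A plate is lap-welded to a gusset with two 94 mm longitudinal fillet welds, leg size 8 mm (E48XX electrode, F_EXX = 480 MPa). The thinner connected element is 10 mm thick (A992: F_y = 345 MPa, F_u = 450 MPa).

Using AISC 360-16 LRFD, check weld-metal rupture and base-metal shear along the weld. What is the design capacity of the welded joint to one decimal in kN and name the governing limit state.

229.7 kN (weld metal governs)

Weld metal: throat = 0.707×8 = 5.656 mm, L = 2×94 = 188 mm. φR_n = 0.75 × 0.6 × 480 × 5.656 × 188 = 229.7 kN.
Base metal shear (10 mm plate): yield φR_n = 1.0×0.6×345×10×188 = 389.2 kN; rupture φR_n = 0.75×0.6×450×10×188 = 380.7 kN; take 380.7 kN (rupture).
Governing: min(229.7, 380.7) = 229.7 kN → weld metal.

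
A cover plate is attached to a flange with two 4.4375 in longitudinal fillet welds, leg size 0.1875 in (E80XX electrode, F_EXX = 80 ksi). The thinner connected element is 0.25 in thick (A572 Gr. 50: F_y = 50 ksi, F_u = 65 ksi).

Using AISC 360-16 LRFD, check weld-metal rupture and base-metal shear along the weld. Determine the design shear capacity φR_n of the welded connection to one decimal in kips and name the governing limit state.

Weld metal: throat = 0.707×0.1875 = 0.13256 in, L = 2×4.4375 = 8.875 in. φR_n = 0.75 × 0.6 × 80 × 0.13256 × 8.875 = 42.4 kips.
Base metal shear (0.25 in plate): yield φR_n = 1.0×0.6×50×0.25×8.875 = 66.6 kips; rupture φR_n = 0.75×0.6×65×0.25×8.875 = 64.9 kips; take 64.9 kips (rupture).
Governing: min(42.4, 64.9) = 42.4 kips → weld metal.

42.4 kips (weld metal governs)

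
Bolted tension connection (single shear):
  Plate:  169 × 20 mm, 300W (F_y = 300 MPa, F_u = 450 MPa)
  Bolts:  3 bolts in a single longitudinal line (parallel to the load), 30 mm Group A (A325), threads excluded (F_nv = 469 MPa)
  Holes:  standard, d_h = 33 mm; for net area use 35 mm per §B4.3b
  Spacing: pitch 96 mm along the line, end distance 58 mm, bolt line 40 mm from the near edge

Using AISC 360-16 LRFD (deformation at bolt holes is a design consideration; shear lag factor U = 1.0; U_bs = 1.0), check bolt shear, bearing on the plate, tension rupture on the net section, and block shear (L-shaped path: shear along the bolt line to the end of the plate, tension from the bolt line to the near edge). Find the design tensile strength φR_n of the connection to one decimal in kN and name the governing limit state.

Bolt shear: A_b = π(30)²/4 = 706.86 mm². φR_n = 0.75 × 469 × 706.86 × 3 × 1 = 745.9 kN.
Bearing (20 mm plate, F_u = 450 MPa): end bolts L_c = 58 − 33/2 = 41.5, R_n = min(1.2×41.5×20×450, 2.4×30×20×450) = 448.2 kN/bolt; interior L_c = 96 − 33 = 63, R_n = 648 kN/bolt. φR_n = 0.75 × (1×448.2 + 2×648) = 1308.2 kN.
Tension rupture (net): A_n = (169 − 1×35)×20 = 2680 mm² (U = 1.0, A_e = A_n). φR_n = 0.75 × 450 × 2680 = 904.5 kN.
Block shear: shear path 1×[58+2×96] = 1×250 mm, A_gv = 5000, A_nv = 1×(250 − 2.5×35)×20 = 3250 mm²; tension to near edge: (40 − 0.5×35)×20 = 450 mm². R_n = min(0.6×450×3250, 0.6×300×5000) + 1.0×450×450 = min(877.5, 900) + 202.5 = 1080 kN. φR_n = 0.75 × 1080 = 810.0 kN.
Governing: min(745.9, 1308.2, 904.5, 810.0) = 745.9 kN → bolt shear.

745.9 kN (bolt shear governs)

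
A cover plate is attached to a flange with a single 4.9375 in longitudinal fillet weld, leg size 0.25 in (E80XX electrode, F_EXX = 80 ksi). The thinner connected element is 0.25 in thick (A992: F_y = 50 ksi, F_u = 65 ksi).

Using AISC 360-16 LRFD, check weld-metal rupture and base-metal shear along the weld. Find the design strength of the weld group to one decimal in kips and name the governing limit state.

Weld metal: throat = 0.707×0.25 = 0.17675 in, L = 4.9375 in. φR_n = 0.75 × 0.6 × 80 × 0.17675 × 4.9375 = 31.4 kips.
Base metal shear (0.25 in plate): yield φR_n = 1.0×0.6×50×0.25×4.9375 = 37.0 kips; rupture φR_n = 0.75×0.6×65×0.25×4.9375 = 36.1 kips; take 36.1 kips (rupture).
Governing: min(31.4, 36.1) = 31.4 kips → weld metal.

31.4 kips (weld metal governs)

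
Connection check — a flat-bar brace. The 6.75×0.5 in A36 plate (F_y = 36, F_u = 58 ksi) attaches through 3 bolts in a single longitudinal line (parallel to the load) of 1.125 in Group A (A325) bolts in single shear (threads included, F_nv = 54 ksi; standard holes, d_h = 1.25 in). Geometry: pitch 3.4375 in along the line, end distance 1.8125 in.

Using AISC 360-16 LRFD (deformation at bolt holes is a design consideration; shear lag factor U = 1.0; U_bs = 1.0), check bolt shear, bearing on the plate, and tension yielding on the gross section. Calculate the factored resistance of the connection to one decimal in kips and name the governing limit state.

109.4 kips (gross-section yield governs)

Bolt shear: A_b = π(1.125)²/4 = 0.99402 in². φR_n = 0.75 × 54 × 0.99402 × 3 × 1 = 120.8 kips.
Bearing (0.5 in plate, F_u = 58 ksi): end bolts L_c = 1.8125 − 1.25/2 = 1.1875, R_n = min(1.2×1.1875×0.5×58, 2.4×1.125×0.5×58) = 41.325 kips/bolt; interior L_c = 3.4375 − 1.25 = 2.1875, R_n = 76.125 kips/bolt. φR_n = 0.75 × (1×41.325 + 2×76.125) = 145.2 kips.
Tension yield (gross): A_g = 6.75×0.5 = 3.375 in². φR_n = 0.90 × 36 × 3.375 = 109.4 kips.
Governing: min(120.8, 145.2, 109.4) = 109.4 kips → gross-section yield.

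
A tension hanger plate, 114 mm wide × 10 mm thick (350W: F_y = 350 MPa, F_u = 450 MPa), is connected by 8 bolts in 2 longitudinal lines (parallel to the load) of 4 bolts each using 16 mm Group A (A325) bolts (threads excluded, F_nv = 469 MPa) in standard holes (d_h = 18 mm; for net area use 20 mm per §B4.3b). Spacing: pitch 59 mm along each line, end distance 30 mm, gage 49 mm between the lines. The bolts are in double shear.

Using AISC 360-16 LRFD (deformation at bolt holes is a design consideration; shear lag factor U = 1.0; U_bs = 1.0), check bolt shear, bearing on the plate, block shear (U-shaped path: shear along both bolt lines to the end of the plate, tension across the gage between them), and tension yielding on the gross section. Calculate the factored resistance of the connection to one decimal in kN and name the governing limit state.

Bolt shear: A_b = π(16)²/4 = 201.06 mm². φR_n = 0.75 × 469 × 201.06 × 8 × 2 = 1131.6 kN.
Bearing (10 mm plate, F_u = 450 MPa): end bolts L_c = 30 − 18/2 = 21, R_n = min(1.2×21×10×450, 2.4×16×10×450) = 113.4 kN/bolt; interior L_c = 59 − 18 = 41, R_n = 172.8 kN/bolt. φR_n = 0.75 × (2×113.4 + 6×172.8) = 947.7 kN.
Block shear: shear path 2×[30+3×59] = 2×207 mm, A_gv = 4140, A_nv = 2×(207 − 3.5×20)×10 = 2740 mm²; tension across gage: (49 − 1×20)×10 = 290 mm². R_n = min(0.6×450×2740, 0.6×350×4140) + 1.0×450×290 = min(739.8, 869.4) + 130.5 = 870.3 kN. φR_n = 0.75 × 870.3 = 652.7 kN.
Tension yield (gross): A_g = 114×10 = 1140 mm². φR_n = 0.90 × 350 × 1140 = 359.1 kN.
Governing: min(1131.6, 947.7, 652.7, 359.1) = 359.1 kN → gross-section yield.

359.1 kN (gross-section yield governs)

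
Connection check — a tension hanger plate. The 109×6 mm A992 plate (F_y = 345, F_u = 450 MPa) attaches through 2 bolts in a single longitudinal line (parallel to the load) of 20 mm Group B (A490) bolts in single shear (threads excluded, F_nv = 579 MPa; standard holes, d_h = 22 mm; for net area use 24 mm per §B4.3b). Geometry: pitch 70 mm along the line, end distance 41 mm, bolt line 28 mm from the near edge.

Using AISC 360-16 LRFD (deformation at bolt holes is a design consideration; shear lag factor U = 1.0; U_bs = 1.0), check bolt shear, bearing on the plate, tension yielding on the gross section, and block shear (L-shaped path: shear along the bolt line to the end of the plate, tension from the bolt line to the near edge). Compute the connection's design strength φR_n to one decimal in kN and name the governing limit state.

Bolt shear: A_b = π(20)²/4 = 314.16 mm². φR_n = 0.75 × 579 × 314.16 × 2 × 1 = 272.8 kN.
Bearing (6 mm plate, F_u = 450 MPa): end bolts L_c = 41 − 22/2 = 30, R_n = min(1.2×30×6×450, 2.4×20×6×450) = 97.2 kN/bolt; interior L_c = 70 − 22 = 48, R_n = 129.6 kN/bolt. φR_n = 0.75 × (1×97.2 + 1×129.6) = 170.1 kN.
Tension yield (gross): A_g = 109×6 = 654 mm². φR_n = 0.90 × 345 × 654 = 203.1 kN.
Block shear: shear path 1×[41+1×70] = 1×111 mm, A_gv = 666, A_nv = 1×(111 − 1.5×24)×6 = 450 mm²; tension to near edge: (28 − 0.5×24)×6 = 96 mm². R_n = min(0.6×450×450, 0.6×345×666) + 1.0×450×96 = min(121.5, 137.86) + 43.2 = 164.7 kN. φR_n = 0.75 × 164.7 = 123.5 kN.
Governing: min(272.8, 170.1, 203.1, 123.5) = 123.5 kN → block shear.

123.5 kN (block shear governs)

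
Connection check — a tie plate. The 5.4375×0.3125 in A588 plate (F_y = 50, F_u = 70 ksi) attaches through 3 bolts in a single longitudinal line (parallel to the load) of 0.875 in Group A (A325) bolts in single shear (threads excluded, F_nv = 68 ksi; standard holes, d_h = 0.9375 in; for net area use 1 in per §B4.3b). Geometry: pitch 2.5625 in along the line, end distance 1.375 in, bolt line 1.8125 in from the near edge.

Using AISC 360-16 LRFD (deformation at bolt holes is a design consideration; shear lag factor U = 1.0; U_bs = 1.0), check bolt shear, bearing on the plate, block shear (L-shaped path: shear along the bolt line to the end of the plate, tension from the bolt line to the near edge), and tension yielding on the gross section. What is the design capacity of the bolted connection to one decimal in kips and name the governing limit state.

Bolt shear: A_b = π(0.875)²/4 = 0.60132 in². φR_n = 0.75 × 68 × 0.60132 × 3 × 1 = 92.0 kips.
Bearing (0.3125 in plate, F_u = 70 ksi): end bolts L_c = 1.375 − 0.9375/2 = 0.90625, R_n = min(1.2×0.90625×0.3125×70, 2.4×0.875×0.3125×70) = 23.789 kips/bolt; interior L_c = 2.5625 − 0.9375 = 1.625, R_n = 42.656 kips/bolt. φR_n = 0.75 × (1×23.789 + 2×42.656) = 81.8 kips.
Block shear: shear path 1×[1.375+2×2.5625] = 1×6.5 in, A_gv = 2.0313, A_nv = 1×(6.5 − 2.5×1)×0.3125 = 1.25 in²; tension to near edge: (1.8125 − 0.5×1)×0.3125 = 0.41016 in². R_n = min(0.6×70×1.25, 0.6×50×2.0313) + 1.0×70×0.41016 = min(52.5, 60.939) + 28.711 = 81.211 kips. φR_n = 0.75 × 81.211 = 60.9 kips.
Tension yield (gross): A_g = 5.4375×0.3125 = 1.6992 in². φR_n = 0.90 × 50 × 1.6992 = 76.5 kips.
Governing: min(92.0, 81.8, 60.9, 76.5) = 60.9 kips → block shear.

60.9 kips (block shear governs)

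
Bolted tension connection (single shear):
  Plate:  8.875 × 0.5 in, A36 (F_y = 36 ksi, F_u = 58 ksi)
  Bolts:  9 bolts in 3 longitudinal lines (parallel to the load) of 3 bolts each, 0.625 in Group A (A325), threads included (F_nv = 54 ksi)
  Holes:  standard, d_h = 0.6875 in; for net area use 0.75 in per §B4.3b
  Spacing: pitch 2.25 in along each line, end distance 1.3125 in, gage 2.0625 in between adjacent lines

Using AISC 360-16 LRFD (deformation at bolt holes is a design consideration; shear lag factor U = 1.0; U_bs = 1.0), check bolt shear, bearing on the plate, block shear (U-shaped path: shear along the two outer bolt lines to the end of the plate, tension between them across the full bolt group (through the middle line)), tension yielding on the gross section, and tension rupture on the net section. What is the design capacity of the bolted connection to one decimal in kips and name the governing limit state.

Bolt shear: A_b = π(0.625)²/4 = 0.3068 in². φR_n = 0.75 × 54 × 0.3068 × 9 × 1 = 111.8 kips.
Bearing (0.5 in plate, F_u = 58 ksi): end bolts L_c = 1.3125 − 0.6875/2 = 0.96875, R_n = min(1.2×0.96875×0.5×58, 2.4×0.625×0.5×58) = 33.713 kips/bolt; interior L_c = 2.25 − 0.6875 = 1.5625, R_n = 43.5 kips/bolt. φR_n = 0.75 × (3×33.713 + 6×43.5) = 271.6 kips.
Block shear: shear path 2×[1.3125+2×2.25] = 2×5.8125 in, A_gv = 5.8125, A_nv = 2×(5.8125 − 2.5×0.75)×0.5 = 3.9375 in²; tension across gage: (4.125 − 2×0.75)×0.5 = 1.3125 in². R_n = min(0.6×58×3.9375, 0.6×36×5.8125) + 1.0×58×1.3125 = min(137.03, 125.55) + 76.125 = 201.68 kips. φR_n = 0.75 × 201.68 = 151.3 kips.
Tension yield (gross): A_g = 8.875×0.5 = 4.4375 in². φR_n = 0.90 × 36 × 4.4375 = 143.8 kips.
Tension rupture (net): A_n = (8.875 − 3×0.75)×0.5 = 3.3125 in² (U = 1.0, A_e = A_n). φR_n = 0.75 × 58 × 3.3125 = 144.1 kips.
Governing: min(111.8, 271.6, 151.3, 143.8, 144.1) = 111.8 kips → bolt shear.

111.8 kips (bolt shear governs)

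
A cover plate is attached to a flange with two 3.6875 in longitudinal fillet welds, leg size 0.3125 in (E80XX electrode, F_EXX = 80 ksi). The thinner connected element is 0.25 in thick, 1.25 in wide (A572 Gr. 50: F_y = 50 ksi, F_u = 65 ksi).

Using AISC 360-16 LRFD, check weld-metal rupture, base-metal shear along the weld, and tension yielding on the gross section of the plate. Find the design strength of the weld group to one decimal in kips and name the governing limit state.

14.1 kips (gross-section yield governs)

Weld metal: throat = 0.707×0.3125 = 0.22094 in, L = 2×3.6875 = 7.375 in. φR_n = 0.75 × 0.6 × 80 × 0.22094 × 7.375 = 58.7 kips.
Base metal shear (0.25 in plate): yield φR_n = 1.0×0.6×50×0.25×7.375 = 55.3 kips; rupture φR_n = 0.75×0.6×65×0.25×7.375 = 53.9 kips; take 53.9 kips (rupture).
Tension yield (gross): A_g = 1.25×0.25 = 0.3125 in². φR_n = 0.90 × 50 × 0.3125 = 14.1 kips.
Governing: min(58.7, 53.9, 14.1) = 14.1 kips → gross-section yield.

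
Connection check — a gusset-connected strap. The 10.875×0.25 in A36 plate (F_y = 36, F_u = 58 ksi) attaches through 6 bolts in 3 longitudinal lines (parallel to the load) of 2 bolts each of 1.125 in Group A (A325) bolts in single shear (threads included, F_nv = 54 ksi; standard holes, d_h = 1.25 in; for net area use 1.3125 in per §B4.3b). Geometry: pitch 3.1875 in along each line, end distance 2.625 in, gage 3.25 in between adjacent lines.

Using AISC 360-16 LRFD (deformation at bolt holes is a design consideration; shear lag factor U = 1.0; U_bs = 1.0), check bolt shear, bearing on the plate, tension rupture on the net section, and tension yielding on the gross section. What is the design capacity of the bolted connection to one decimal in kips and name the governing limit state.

75.4 kips (net-section rupture governs)

Bolt shear: A_b = π(1.125)²/4 = 0.99402 in². φR_n = 0.75 × 54 × 0.99402 × 6 × 1 = 241.5 kips.
Bearing (0.25 in plate, F_u = 58 ksi): end bolts L_c = 2.625 − 1.25/2 = 2, R_n = min(1.2×2×0.25×58, 2.4×1.125×0.25×58) = 34.8 kips/bolt; interior L_c = 3.1875 − 1.25 = 1.9375, R_n = 33.713 kips/bolt. φR_n = 0.75 × (3×34.8 + 3×33.713) = 154.2 kips.
Tension rupture (net): A_n = (10.875 − 3×1.3125)×0.25 = 1.7344 in² (U = 1.0, A_e = A_n). φR_n = 0.75 × 58 × 1.7344 = 75.4 kips.
Tension yield (gross): A_g = 10.875×0.25 = 2.7188 in². φR_n = 0.90 × 36 × 2.7188 = 88.1 kips.
Governing: min(241.5, 154.2, 75.4, 88.1) = 75.4 kips → net-section rupture.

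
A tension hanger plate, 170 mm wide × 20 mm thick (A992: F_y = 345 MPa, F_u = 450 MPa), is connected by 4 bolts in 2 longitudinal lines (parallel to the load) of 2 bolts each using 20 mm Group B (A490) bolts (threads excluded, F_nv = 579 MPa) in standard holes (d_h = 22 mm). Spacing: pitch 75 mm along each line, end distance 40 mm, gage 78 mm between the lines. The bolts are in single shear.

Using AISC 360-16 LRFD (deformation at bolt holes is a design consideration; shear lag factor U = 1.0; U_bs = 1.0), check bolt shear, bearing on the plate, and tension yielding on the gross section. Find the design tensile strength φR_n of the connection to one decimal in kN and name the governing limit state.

Bolt shear: A_b = π(20)²/4 = 314.16 mm². φR_n = 0.75 × 579 × 314.16 × 4 × 1 = 545.7 kN.
Bearing (20 mm plate, F_u = 450 MPa): end bolts L_c = 40 − 22/2 = 29, R_n = min(1.2×29×20×450, 2.4×20×20×450) = 313.2 kN/bolt; interior L_c = 75 − 22 = 53, R_n = 432 kN/bolt. φR_n = 0.75 × (2×313.2 + 2×432) = 1117.8 kN.
Tension yield (gross): A_g = 170×20 = 3400 mm². φR_n = 0.90 × 345 × 3400 = 1055.7 kN.
Governing: min(545.7, 1117.8, 1055.7) = 545.7 kN → bolt shear.

545.7 kN (bolt shear governs)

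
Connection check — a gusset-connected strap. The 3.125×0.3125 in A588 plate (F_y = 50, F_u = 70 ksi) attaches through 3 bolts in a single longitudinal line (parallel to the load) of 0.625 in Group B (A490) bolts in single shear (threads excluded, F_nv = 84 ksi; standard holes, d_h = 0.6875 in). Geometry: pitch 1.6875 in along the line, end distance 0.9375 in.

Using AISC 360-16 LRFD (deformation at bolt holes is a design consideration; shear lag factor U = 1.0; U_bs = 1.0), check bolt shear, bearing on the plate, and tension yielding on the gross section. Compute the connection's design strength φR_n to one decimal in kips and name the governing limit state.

43.9 kips (gross-section yield governs)

Bolt shear: A_b = π(0.625)²/4 = 0.3068 in². φR_n = 0.75 × 84 × 0.3068 × 3 × 1 = 58.0 kips.
Bearing (0.3125 in plate, F_u = 70 ksi): end bolts L_c = 0.9375 − 0.6875/2 = 0.59375, R_n = min(1.2×0.59375×0.3125×70, 2.4×0.625×0.3125×70) = 15.586 kips/bolt; interior L_c = 1.6875 − 0.6875 = 1, R_n = 26.25 kips/bolt. φR_n = 0.75 × (1×15.586 + 2×26.25) = 51.1 kips.
Tension yield (gross): A_g = 3.125×0.3125 = 0.97656 in². φR_n = 0.90 × 50 × 0.97656 = 43.9 kips.
Governing: min(58.0, 51.1, 43.9) = 43.9 kips → gross-section yield.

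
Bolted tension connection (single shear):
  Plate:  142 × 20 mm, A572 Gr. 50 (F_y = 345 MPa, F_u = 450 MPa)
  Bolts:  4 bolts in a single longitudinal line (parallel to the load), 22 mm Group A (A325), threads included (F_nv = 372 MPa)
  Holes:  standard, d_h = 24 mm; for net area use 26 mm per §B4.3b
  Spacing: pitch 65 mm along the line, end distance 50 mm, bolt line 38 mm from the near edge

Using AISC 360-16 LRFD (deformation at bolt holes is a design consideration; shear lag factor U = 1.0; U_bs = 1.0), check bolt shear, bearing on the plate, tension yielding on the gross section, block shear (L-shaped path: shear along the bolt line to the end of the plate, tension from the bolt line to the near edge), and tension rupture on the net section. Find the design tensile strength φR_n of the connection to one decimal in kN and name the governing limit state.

424.2 kN (bolt shear governs)

Bolt shear: A_b = π(22)²/4 = 380.13 mm². φR_n = 0.75 × 372 × 380.13 × 4 × 1 = 424.2 kN.
Bearing (20 mm plate, F_u = 450 MPa): end bolts L_c = 50 − 24/2 = 38, R_n = min(1.2×38×20×450, 2.4×22×20×450) = 410.4 kN/bolt; interior L_c = 65 − 24 = 41, R_n = 442.8 kN/bolt. φR_n = 0.75 × (1×410.4 + 3×442.8) = 1304.1 kN.
Tension yield (gross): A_g = 142×20 = 2840 mm². φR_n = 0.90 × 345 × 2840 = 881.8 kN.
Block shear: shear path 1×[50+3×65] = 1×245 mm, A_gv = 4900, A_nv = 1×(245 − 3.5×26)×20 = 3080 mm²; tension to near edge: (38 − 0.5×26)×20 = 500 mm². R_n = min(0.6×450×3080, 0.6×345×4900) + 1.0×450×500 = min(831.6, 1014.3) + 225 = 1056.6 kN. φR_n = 0.75 × 1056.6 = 792.5 kN.
Tension rupture (net): A_n = (142 − 1×26)×20 = 2320 mm² (U = 1.0, A_e = A_n). φR_n = 0.75 × 450 × 2320 = 783.0 kN.
Governing: min(424.2, 1304.1, 881.8, 792.5, 783.0) = 424.2 kN → bolt shear.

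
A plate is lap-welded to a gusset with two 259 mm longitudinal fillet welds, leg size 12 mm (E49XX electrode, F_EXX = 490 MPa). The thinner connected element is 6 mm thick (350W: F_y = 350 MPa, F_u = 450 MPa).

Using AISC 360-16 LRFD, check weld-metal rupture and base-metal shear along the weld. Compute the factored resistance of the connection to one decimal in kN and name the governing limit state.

629.4 kN (base-metal shear governs)

Weld metal: throat = 0.707×12 = 8.484 mm, L = 2×259 = 518 mm. φR_n = 0.75 × 0.6 × 490 × 8.484 × 518 = 969.0 kN.
Base metal shear (6 mm plate): yield φR_n = 1.0×0.6×350×6×518 = 652.7 kN; rupture φR_n = 0.75×0.6×450×6×518 = 629.4 kN; take 629.4 kN (rupture).
Governing: min(969.0, 629.4) = 629.4 kN → base-metal shear.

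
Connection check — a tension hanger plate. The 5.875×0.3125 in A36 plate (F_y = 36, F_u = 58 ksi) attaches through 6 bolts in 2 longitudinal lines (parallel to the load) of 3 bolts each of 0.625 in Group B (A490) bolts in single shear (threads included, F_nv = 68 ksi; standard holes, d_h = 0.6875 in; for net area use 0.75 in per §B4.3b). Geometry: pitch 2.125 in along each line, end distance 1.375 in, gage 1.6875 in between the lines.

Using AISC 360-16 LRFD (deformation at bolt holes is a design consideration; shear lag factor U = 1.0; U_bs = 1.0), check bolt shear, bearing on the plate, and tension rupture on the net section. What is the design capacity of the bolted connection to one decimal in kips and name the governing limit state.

Bolt shear: A_b = π(0.625)²/4 = 0.3068 in². φR_n = 0.75 × 68 × 0.3068 × 6 × 1 = 93.9 kips.
Bearing (0.3125 in plate, F_u = 58 ksi): end bolts L_c = 1.375 − 0.6875/2 = 1.03125, R_n = min(1.2×1.03125×0.3125×58, 2.4×0.625×0.3125×58) = 22.43 kips/bolt; interior L_c = 2.125 − 0.6875 = 1.4375, R_n = 27.188 kips/bolt. φR_n = 0.75 × (2×22.43 + 4×27.188) = 115.2 kips.
Tension rupture (net): A_n = (5.875 − 2×0.75)×0.3125 = 1.3672 in² (U = 1.0, A_e = A_n). φR_n = 0.75 × 58 × 1.3672 = 59.5 kips.
Governing: min(93.9, 115.2, 59.5) = 59.5 kips → net-section rupture.

59.5 kips (net-section rupture governs)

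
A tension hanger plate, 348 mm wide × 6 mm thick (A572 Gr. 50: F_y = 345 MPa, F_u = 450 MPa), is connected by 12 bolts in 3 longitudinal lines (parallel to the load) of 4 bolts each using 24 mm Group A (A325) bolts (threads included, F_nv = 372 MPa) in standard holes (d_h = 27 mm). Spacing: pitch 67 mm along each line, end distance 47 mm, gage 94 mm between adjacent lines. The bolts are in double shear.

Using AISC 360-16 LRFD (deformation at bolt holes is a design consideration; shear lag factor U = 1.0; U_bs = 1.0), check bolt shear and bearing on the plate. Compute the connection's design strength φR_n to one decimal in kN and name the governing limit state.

1119.0 kN (bearing governs)

Bolt shear: A_b = π(24)²/4 = 452.39 mm². φR_n = 0.75 × 372 × 452.39 × 12 × 2 = 3029.2 kN.
Bearing (6 mm plate, F_u = 450 MPa): end bolts L_c = 47 − 27/2 = 33.5, R_n = min(1.2×33.5×6×450, 2.4×24×6×450) = 108.54 kN/bolt; interior L_c = 67 − 27 = 40, R_n = 129.6 kN/bolt. φR_n = 0.75 × (3×108.54 + 9×129.6) = 1119.0 kN.
Governing: min(3029.2, 1119.0) = 1119.0 kN → bearing.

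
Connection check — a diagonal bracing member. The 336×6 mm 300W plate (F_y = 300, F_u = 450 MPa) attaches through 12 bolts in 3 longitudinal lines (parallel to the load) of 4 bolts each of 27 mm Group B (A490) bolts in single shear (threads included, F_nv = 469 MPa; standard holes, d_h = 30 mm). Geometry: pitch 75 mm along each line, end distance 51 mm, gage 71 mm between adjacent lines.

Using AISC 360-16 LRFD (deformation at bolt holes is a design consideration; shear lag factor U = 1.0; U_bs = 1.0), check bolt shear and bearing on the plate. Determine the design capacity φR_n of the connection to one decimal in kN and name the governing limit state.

Bolt shear: A_b = π(27)²/4 = 572.56 mm². φR_n = 0.75 × 469 × 572.56 × 12 × 1 = 2416.8 kN.
Bearing (6 mm plate, F_u = 450 MPa): end bolts L_c = 51 − 30/2 = 36, R_n = min(1.2×36×6×450, 2.4×27×6×450) = 116.64 kN/bolt; interior L_c = 75 − 30 = 45, R_n = 145.8 kN/bolt. φR_n = 0.75 × (3×116.64 + 9×145.8) = 1246.6 kN.
Governing: min(2416.8, 1246.6) = 1246.6 kN → bearing.

1246.6 kN (bearing governs)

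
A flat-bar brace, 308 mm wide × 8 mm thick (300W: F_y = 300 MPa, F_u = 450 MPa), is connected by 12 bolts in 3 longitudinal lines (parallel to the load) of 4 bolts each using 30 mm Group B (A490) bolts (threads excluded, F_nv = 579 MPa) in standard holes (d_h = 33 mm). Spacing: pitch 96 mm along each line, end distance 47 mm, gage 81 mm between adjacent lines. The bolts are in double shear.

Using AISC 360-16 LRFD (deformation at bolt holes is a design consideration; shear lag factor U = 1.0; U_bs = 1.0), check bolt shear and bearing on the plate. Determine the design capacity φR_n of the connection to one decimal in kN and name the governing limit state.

Bolt shear: A_b = π(30)²/4 = 706.86 mm². φR_n = 0.75 × 579 × 706.86 × 12 × 2 = 7366.9 kN.
Bearing (8 mm plate, F_u = 450 MPa): end bolts L_c = 47 − 33/2 = 30.5, R_n = min(1.2×30.5×8×450, 2.4×30×8×450) = 131.76 kN/bolt; interior L_c = 96 − 33 = 63, R_n = 259.2 kN/bolt. φR_n = 0.75 × (3×131.76 + 9×259.2) = 2046.1 kN.
Governing: min(7366.9, 2046.1) = 2046.1 kN → bearing.

2046.1 kN (bearing governs)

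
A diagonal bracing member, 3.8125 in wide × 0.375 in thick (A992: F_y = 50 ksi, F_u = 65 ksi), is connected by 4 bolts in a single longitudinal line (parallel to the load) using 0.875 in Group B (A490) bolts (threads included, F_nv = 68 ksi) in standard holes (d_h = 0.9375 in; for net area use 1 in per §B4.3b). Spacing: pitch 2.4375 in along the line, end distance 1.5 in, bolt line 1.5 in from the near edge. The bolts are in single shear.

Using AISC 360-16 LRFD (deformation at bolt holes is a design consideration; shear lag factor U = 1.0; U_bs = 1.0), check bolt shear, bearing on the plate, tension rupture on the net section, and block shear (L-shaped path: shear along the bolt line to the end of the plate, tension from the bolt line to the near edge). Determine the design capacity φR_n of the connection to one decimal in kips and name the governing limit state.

Bolt shear: A_b = π(0.875)²/4 = 0.60132 in². φR_n = 0.75 × 68 × 0.60132 × 4 × 1 = 122.7 kips.
Bearing (0.375 in plate, F_u = 65 ksi): end bolts L_c = 1.5 − 0.9375/2 = 1.03125, R_n = min(1.2×1.03125×0.375×65, 2.4×0.875×0.375×65) = 30.164 kips/bolt; interior L_c = 2.4375 − 0.9375 = 1.5, R_n = 43.875 kips/bolt. φR_n = 0.75 × (1×30.164 + 3×43.875) = 121.3 kips.
Tension rupture (net): A_n = (3.8125 − 1×1)×0.375 = 1.0547 in² (U = 1.0, A_e = A_n). φR_n = 0.75 × 65 × 1.0547 = 51.4 kips.
Block shear: shear path 1×[1.5+3×2.4375] = 1×8.8125 in, A_gv = 3.3047, A_nv = 1×(8.8125 − 3.5×1)×0.375 = 1.9922 in²; tension to near edge: (1.5 − 0.5×1)×0.375 = 0.375 in². R_n = min(0.6×65×1.9922, 0.6×50×3.3047) + 1.0×65×0.375 = min(77.696, 99.141) + 24.375 = 102.07 kips. φR_n = 0.75 × 102.07 = 76.6 kips.
Governing: min(122.7, 121.3, 51.4, 76.6) = 51.4 kips → net-section rupture.

51.4 kips (net-section rupture governs)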